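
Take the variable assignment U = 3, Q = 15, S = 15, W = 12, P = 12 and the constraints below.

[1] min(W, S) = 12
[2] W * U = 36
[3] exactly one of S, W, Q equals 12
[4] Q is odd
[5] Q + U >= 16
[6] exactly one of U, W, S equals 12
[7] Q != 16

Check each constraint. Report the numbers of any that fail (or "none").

[1] min(12, 15) = 12 — OK.
[2] W * U = 12 * 3 = 36 — OK.
[3] S=15, W=12, Q=15; 1 of them equals 12 — OK.
[4] Q = 15 is odd — OK.
[5] Q + U = 15 + 3 = 18; 18 ≥ 16 — OK.
[6] U=3, W=12, S=15; 1 of them equals 12 — OK.
[7] Q = 15, and 15 ≠ 16 — OK.

Yes — all constraints hold.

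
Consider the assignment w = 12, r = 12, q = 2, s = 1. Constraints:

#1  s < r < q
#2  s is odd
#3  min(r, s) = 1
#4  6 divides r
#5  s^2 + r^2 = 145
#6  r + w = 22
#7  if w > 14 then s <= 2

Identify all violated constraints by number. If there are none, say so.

#1 values 1, 12, 2; r = 12 is not < q = 2  false
#2 s = 1 is odd  true
#3 min(12, 1) = 1  true
#4 12 / 6 = 2, so 6 divides 12  true
#5 s^2 + r^2 = 1^2 + 12^2 = 1 + 144 = 145  true
#6 r + w = 12 + 12 = 24, not 22  false
#7 w = 12, not > 14; antecedent false, conditional vacuously true  true

Violated: 1, 6.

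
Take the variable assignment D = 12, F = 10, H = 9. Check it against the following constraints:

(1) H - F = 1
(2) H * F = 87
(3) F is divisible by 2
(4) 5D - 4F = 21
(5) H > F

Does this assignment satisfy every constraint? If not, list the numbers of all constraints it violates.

(1) H - F = 9 - 10 = -1, not 1 — violated.
(2) H * F = 9 * 10 = 90, not 87 — violated.
(3) 10 / 2 = 5, so 2 divides 10 — OK.
(4) 5D - 4F = 5(12) - 4(10) = 20, not 21 — violated.
(5) H = 9, F = 10; 9 ≤ 10 (want >) — violated.

Constraints 1, 2, 4, 5 do not hold.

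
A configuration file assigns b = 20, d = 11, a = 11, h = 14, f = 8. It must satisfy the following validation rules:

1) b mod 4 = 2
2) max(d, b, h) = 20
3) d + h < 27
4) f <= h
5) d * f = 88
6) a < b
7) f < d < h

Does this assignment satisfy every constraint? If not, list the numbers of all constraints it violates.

1) 20 mod 4 = 0, not 2 — does not hold.
2) max(11, 20, 14) = 20 — holds.
3) d + h = 11 + 14 = 25; 25 < 27 — holds.
4) f = 8, h = 14; 8 ≤ 14 — holds.
5) d * f = 11 * 8 = 88 — holds.
6) a = 11, b = 20; 11 < 20 — holds.
7) values 8 < 11 < 14 — holds.

Violated: 1.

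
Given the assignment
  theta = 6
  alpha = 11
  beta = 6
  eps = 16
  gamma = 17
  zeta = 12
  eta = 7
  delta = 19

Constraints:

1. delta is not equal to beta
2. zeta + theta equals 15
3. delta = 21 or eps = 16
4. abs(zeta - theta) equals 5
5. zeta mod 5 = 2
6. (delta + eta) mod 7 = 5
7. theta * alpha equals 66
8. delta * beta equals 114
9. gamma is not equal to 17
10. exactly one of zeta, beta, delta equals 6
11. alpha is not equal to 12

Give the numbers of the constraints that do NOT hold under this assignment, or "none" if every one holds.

Constraints 2, 4, and 9 do not hold.

1. delta = 19, beta = 6; distinct  ✓
2. zeta + theta = 12 + 6 = 18, not 15  ✗
3. delta = 19 ≠ 21, but eps = 16 = 16 (second disjunct)  ✓
4. abs(12 - 6) = 6, not 5  ✗
5. 12 mod 5 = 2  ✓
6. delta + eta = 26; 26 mod 7 = 5  ✓
7. theta * alpha = 6 * 11 = 66  ✓
8. delta * beta = 19 * 6 = 114  ✓
9. gamma = 17, but 17 is required to differ  ✗
10. zeta=12, beta=6, delta=19; 1 of them equals 6  ✓
11. alpha = 11, and 11 ≠ 12  ✓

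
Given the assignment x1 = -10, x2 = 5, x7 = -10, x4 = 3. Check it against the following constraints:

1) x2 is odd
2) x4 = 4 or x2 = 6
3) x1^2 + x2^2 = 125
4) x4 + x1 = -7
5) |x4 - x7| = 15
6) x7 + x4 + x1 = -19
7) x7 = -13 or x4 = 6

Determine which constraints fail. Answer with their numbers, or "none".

1) x2 = 5 is odd — holds.
2) x4 = 3 ≠ 4 and x2 = 5 ≠ 6; both disjuncts false — does not hold.
3) x1^2 + x2^2 = (-10)^2 + 5^2 = 100 + 25 = 125 — holds.
4) x4 + x1 = 3 + (-10) = -7 — holds.
5) |3 - (-10)| = 13, not 15 — does not hold.
6) x7 + x4 + x1 = -10 + 3 + (-10) = -17, not -19 — does not hold.
7) x7 = -10 ≠ -13 and x4 = 3 ≠ 6; both disjuncts false — does not hold.

Constraints 2, 5, 6, 7 do not hold.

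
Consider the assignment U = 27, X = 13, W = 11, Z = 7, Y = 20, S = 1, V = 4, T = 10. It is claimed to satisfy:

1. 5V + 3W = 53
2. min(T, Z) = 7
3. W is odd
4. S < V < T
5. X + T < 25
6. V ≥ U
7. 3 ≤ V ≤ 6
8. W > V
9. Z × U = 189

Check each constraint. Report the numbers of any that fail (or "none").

1. 5V + 3W = 5(4) + 3(11) = 53 — holds.
2. min(10, 7) = 7 — holds.
3. W = 11 is odd — holds.
4. values 1 < 4 < 10 — holds.
5. X + T = 13 + 10 = 23; 23 < 25 — holds.
6. V = 4, U = 27; 4 < 27 (want ≥) — fails.
7. V = 4 lies in [3, 6] — holds.
8. W = 11, V = 4; 11 > 4 — holds.
9. Z × U = 7 × 27 = 189 — holds.

Constraint 6 is violated.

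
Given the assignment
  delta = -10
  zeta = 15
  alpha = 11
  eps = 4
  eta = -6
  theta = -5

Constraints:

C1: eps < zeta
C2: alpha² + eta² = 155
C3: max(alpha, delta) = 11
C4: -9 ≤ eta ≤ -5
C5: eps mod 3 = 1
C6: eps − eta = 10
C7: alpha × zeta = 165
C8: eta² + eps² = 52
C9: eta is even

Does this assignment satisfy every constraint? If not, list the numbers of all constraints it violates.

Constraint 2 does not hold.

C1: eps = 4, zeta = 15; 4 < 15 — holds.
C2: alpha² + eta² = 11² + (-6)² = 121 + 36 = 157, not 155 — does not hold.
C3: max(11, -10) = 11 — holds.
C4: eta = -6 lies in [-9, -5] — holds.
C5: 4 mod 3 = 1 — holds.
C6: eps − eta = 4 − (-6) = 10 — holds.
C7: alpha × zeta = 11 × 15 = 165 — holds.
C8: eta² + eps² = (-6)² + 4² = 36 + 16 = 52 — holds.
C9: eta = -6 is even — holds.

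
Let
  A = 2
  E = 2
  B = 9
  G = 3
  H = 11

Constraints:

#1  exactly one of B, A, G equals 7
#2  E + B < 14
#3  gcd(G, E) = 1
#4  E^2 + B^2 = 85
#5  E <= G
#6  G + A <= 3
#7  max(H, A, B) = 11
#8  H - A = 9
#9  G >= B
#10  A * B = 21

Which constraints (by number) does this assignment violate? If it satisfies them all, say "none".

The assignment fails constraints 1, 6, 9, 10.

#1 B=9, A=2, G=3; 0 of them equal 7, not exactly one — violated.
#2 E + B = 2 + 9 = 11; 11 < 14 — OK.
#3 gcd(3, 2) = 1 — OK.
#4 E^2 + B^2 = 2^2 + 9^2 = 4 + 81 = 85 — OK.
#5 E = 2, G = 3; 2 ≤ 3 — OK.
#6 G + A = 3 + 2 = 5; 5 > 3, bound 3 not met — violated.
#7 max(11, 2, 9) = 11 — OK.
#8 H - A = 11 - 2 = 9 — OK.
#9 G = 3, B = 9; 3 < 9 (want ≥) — violated.
#10 A * B = 2 * 9 = 18, not 21 — violated.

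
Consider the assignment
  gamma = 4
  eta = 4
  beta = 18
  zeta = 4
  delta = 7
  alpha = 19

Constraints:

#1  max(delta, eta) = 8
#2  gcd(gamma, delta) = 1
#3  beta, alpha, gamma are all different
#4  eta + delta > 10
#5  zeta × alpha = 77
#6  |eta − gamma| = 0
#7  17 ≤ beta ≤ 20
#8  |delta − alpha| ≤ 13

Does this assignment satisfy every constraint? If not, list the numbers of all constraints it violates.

No — constraints 1 and 5 are not satisfied.

#1 max(7, 4) = 7, not 8 — violated.
#2 gcd(4, 7) = 1 — satisfied.
#3 values 18, 19, 4 are pairwise distinct — satisfied.
#4 eta + delta = 4 + 7 = 11; 11 > 10 — satisfied.
#5 zeta × alpha = 4 × 19 = 76, not 77 — violated.
#6 |4 − 4| = 0 — satisfied.
#7 beta = 18 lies in [17, 20] — satisfied.
#8 |7 − 19| = 12; 12 ≤ 13 — satisfied.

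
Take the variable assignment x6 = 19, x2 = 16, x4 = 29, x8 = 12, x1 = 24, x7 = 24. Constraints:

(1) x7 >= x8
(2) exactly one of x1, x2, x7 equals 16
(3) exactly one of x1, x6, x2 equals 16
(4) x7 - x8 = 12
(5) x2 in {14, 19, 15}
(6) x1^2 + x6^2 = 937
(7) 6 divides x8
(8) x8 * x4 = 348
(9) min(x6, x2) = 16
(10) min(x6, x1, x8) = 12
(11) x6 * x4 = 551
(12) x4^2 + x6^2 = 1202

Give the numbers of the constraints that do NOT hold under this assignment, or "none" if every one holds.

Constraint 5 does not hold.

(1) x7 = 24, x8 = 12; 24 ≥ 12  holds
(2) x1=24, x2=16, x7=24; 1 of them equals 16  holds
(3) x1=24, x6=19, x2=16; 1 of them equals 16  holds
(4) x7 - x8 = 24 - 12 = 12  holds
(5) x2 = 16 is not in {14, 19, 15}  fails
(6) x1^2 + x6^2 = 24^2 + 19^2 = 576 + 361 = 937  holds
(7) 12 / 6 = 2, so 6 divides 12  holds
(8) x8 * x4 = 12 * 29 = 348  holds
(9) min(19, 16) = 16  holds
(10) min(19, 24, 12) = 12  holds
(11) x6 * x4 = 19 * 29 = 551  holds
(12) x4^2 + x6^2 = 29^2 + 19^2 = 841 + 361 = 1202  holds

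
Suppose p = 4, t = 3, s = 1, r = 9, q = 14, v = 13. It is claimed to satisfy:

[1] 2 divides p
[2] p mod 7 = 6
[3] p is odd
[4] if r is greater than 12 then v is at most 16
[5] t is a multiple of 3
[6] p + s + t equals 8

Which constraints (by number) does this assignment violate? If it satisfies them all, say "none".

Constraints 2 and 3 are violated.

[1] 4 / 2 = 2, so 2 divides 4  ✓
[2] 4 mod 7 = 4, not 6  ✗
[3] p = 4 is even  ✗
[4] r = 9, not > 12; antecedent false, conditional vacuously true  ✓
[5] 3 / 3 = 1, so 3 divides 3  ✓
[6] p + s + t = 4 + 1 + 3 = 8  ✓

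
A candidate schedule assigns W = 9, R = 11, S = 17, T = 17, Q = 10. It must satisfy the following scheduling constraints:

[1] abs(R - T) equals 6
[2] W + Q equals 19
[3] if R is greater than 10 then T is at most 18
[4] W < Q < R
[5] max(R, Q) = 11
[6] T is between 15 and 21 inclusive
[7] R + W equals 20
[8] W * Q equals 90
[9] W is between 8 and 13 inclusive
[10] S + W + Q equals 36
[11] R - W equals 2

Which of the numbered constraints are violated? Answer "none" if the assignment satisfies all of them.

The assignment satisfies every constraint.

[1] abs(11 - 17) = 6 — OK.
[2] W + Q = 9 + 10 = 19 — OK.
[3] R = 11 > 10, so we need T ≤ 18; T = 17 ≤ 18 — OK.
[4] values 9 < 10 < 11 — OK.
[5] max(11, 10) = 11 — OK.
[6] T = 17 lies in [15, 21] — OK.
[7] R + W = 11 + 9 = 20 — OK.
[8] W * Q = 9 * 10 = 90 — OK.
[9] W = 9 lies in [8, 13] — OK.
[10] S + W + Q = 17 + 9 + 10 = 36 — OK.
[11] R - W = 11 - 9 = 2 — OK.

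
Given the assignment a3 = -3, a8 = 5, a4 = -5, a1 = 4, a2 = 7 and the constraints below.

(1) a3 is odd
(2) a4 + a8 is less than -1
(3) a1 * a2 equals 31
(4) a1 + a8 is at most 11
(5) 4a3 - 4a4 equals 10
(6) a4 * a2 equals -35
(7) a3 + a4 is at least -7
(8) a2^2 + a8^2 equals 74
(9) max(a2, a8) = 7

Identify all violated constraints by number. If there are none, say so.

No — constraints 2, 3, 5, and 7 are not satisfied.

(1) a3 = -3 is odd  yes
(2) a4 + a8 = -5 + 5 = 0; 0 ≥ -1, bound -1 not met  no
(3) a1 * a2 = 4 * 7 = 28, not 31  no
(4) a1 + a8 = 4 + 5 = 9; 9 ≤ 11  yes
(5) 4a3 - 4a4 = 4(-3) - 4(-5) = 8, not 10  no
(6) a4 * a2 = -5 * 7 = -35  yes
(7) a3 + a4 = -3 + (-5) = -8; -8 < -7, bound -7 not met  no
(8) a2^2 + a8^2 = 7^2 + 5^2 = 49 + 25 = 74  yes
(9) max(7, 5) = 7  yes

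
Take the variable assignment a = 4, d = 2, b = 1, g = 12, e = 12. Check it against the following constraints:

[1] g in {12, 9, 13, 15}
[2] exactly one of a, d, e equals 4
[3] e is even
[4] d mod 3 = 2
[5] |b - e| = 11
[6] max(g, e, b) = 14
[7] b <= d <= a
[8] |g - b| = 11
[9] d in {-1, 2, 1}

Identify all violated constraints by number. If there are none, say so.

[1] g = 12 is in {12, 9, 13, 15} — holds.
[2] a=4, d=2, e=12; 1 of them equals 4 — holds.
[3] e = 12 is even — holds.
[4] 2 mod 3 = 2 — holds.
[5] |1 - 12| = 11 — holds.
[6] max(12, 12, 1) = 12, not 14 — does not hold.
[7] values 1 <= 2 <= 4 — holds.
[8] |12 - 1| = 11 — holds.
[9] d = 2 is in {-1, 2, 1} — holds.

The assignment fails constraint 6.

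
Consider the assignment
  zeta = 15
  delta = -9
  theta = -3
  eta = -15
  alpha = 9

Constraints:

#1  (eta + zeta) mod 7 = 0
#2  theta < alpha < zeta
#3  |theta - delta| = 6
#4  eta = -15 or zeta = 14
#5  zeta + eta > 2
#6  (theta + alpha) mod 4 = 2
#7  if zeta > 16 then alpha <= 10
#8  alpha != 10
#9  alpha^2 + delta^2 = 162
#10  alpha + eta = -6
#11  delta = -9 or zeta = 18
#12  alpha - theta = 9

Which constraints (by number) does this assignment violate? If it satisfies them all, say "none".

#1 eta + zeta = 0; 0 mod 7 = 0 — OK.
#2 values -3 < 9 < 15 — OK.
#3 |-3 - (-9)| = 6 — OK.
#4 eta = -15 = -15 (first disjunct) — OK.
#5 zeta + eta = 15 + (-15) = 0; 0 ≤ 2, bound 2 not met — violated.
#6 theta + alpha = 6; 6 mod 4 = 2 — OK.
#7 zeta = 15, not > 16; antecedent false, conditional vacuously true — OK.
#8 alpha = 9, and 9 ≠ 10 — OK.
#9 alpha^2 + delta^2 = 9^2 + (-9)^2 = 81 + 81 = 162 — OK.
#10 alpha + eta = 9 + (-15) = -6 — OK.
#11 delta = -9 = -9 (first disjunct) — OK.
#12 alpha - theta = 9 - (-3) = 12, not 9 — violated.

No — constraints 5 and 12 are not satisfied.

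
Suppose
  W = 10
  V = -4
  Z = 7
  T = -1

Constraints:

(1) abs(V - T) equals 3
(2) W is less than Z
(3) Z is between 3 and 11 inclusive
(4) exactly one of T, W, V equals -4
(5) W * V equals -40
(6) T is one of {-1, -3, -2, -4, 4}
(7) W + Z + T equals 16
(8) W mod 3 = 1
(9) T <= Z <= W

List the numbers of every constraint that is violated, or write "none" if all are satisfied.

Constraint 2 is violated.

(1) abs(-4 - (-1)) = 3  OK
(2) W = 10, Z = 7; 10 ≥ 7 (want <)  FAIL
(3) Z = 7 lies in [3, 11]  OK
(4) T=-1, W=10, V=-4; 1 of them equals -4  OK
(5) W * V = 10 * (-4) = -40  OK
(6) T = -1 is in {-1, -3, -2, -4, 4}  OK
(7) W + Z + T = 10 + 7 + (-1) = 16  OK
(8) 10 mod 3 = 1  OK
(9) values -1 <= 7 <= 10  OK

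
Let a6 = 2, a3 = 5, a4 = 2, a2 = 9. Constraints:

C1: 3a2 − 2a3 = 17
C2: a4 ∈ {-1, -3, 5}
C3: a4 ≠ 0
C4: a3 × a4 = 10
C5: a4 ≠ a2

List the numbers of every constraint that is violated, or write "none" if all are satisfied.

The assignment fails constraint 2.

C1: 3a2 − 2a3 = 3(9) − 2(5) = 17 — OK.
C2: a4 = 2 is not in {-1, -3, 5} — violated.
C3: a4 = 2, and 2 ≠ 0 — OK.
C4: a3 × a4 = 5 × 2 = 10 — OK.
C5: a4 = 2, a2 = 9; distinct — OK.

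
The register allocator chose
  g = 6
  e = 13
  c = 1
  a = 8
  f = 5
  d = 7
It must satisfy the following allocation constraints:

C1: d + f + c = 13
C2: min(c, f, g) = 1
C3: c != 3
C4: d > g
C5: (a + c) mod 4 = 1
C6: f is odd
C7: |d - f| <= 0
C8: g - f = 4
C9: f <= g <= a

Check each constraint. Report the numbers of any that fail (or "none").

C1: d + f + c = 7 + 5 + 1 = 13 — satisfied.
C2: min(1, 5, 6) = 1 — satisfied.
C3: c = 1, and 1 ≠ 3 — satisfied.
C4: d = 7, g = 6; 7 > 6 — satisfied.
C5: a + c = 9; 9 mod 4 = 1 — satisfied.
C6: f = 5 is odd — satisfied.
C7: |7 - 5| = 2; 2 > 0, exceeds bound 0 — violated.
C8: g - f = 6 - 5 = 1, not 4 — violated.
C9: values 5 <= 6 <= 8 — satisfied.

The assignment fails constraints 7, 8.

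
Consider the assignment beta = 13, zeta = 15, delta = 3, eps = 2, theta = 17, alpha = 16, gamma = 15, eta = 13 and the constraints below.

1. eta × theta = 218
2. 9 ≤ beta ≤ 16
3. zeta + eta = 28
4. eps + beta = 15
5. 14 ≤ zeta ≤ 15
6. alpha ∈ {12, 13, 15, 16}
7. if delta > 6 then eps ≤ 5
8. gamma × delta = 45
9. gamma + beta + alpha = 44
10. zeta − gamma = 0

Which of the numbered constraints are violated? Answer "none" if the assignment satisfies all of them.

1. eta × theta = 13 × 17 = 221, not 218 — violated.
2. beta = 13 lies in [9, 16] — OK.
3. zeta + eta = 15 + 13 = 28 — OK.
4. eps + beta = 2 + 13 = 15 — OK.
5. zeta = 15 lies in [14, 15] — OK.
6. alpha = 16 is in {12, 13, 15, 16} — OK.
7. delta = 3, not > 6; antecedent false, conditional vacuously true — OK.
8. gamma × delta = 15 × 3 = 45 — OK.
9. gamma + beta + alpha = 15 + 13 + 16 = 44 — OK.
10. zeta − gamma = 15 − 15 = 0 — OK.

Constraint 1 does not hold.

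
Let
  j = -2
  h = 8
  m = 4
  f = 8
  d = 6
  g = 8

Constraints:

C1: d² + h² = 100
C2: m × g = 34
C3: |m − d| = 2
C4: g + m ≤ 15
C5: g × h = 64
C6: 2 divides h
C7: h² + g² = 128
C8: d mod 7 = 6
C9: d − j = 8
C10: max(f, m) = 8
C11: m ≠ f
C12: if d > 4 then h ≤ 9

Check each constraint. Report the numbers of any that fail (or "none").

C1: d² + h² = 6² + 8² = 36 + 64 = 100 — holds.
C2: m × g = 4 × 8 = 32, not 34 — fails.
C3: |4 − 6| = 2 — holds.
C4: g + m = 8 + 4 = 12; 12 ≤ 15 — holds.
C5: g × h = 8 × 8 = 64 — holds.
C6: 8 / 2 = 4, so 2 divides 8 — holds.
C7: h² + g² = 8² + 8² = 64 + 64 = 128 — holds.
C8: 6 mod 7 = 6 — holds.
C9: d − j = 6 − (-2) = 8 — holds.
C10: max(8, 4) = 8 — holds.
C11: m = 4, f = 8; distinct — holds.
C12: d = 6 > 4, so we need h ≤ 9; h = 8 ≤ 9 — holds.

Constraint 2 is violated.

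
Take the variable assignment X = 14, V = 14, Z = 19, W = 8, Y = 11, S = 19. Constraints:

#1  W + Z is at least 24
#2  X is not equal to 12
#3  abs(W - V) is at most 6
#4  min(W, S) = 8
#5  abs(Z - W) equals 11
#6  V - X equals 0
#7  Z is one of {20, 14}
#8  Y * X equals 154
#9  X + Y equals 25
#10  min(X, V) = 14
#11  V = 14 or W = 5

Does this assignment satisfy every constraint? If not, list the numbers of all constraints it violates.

No — constraint 7 is not satisfied.

#1 W + Z = 8 + 19 = 27; 27 ≥ 24 — holds.
#2 X = 14, and 14 ≠ 12 — holds.
#3 abs(8 - 14) = 6; 6 ≤ 6 — holds.
#4 min(8, 19) = 8 — holds.
#5 abs(19 - 8) = 11 — holds.
#6 V - X = 14 - 14 = 0 — holds.
#7 Z = 19 is not in {20, 14} — fails.
#8 Y * X = 11 * 14 = 154 — holds.
#9 X + Y = 14 + 11 = 25 — holds.
#10 min(14, 14) = 14 — holds.
#11 V = 14 = 14 (first disjunct) — holds.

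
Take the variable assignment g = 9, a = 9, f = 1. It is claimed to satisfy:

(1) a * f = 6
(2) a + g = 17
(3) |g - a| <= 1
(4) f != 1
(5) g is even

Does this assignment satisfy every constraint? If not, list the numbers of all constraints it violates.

(1) a * f = 9 * 1 = 9, not 6 — does not hold.
(2) a + g = 9 + 9 = 18, not 17 — does not hold.
(3) |9 - 9| = 0; 0 ≤ 1 — holds.
(4) f = 1, but 1 is required to differ — does not hold.
(5) g = 9 is odd — does not hold.

Constraints 1, 2, 4, 5 do not hold.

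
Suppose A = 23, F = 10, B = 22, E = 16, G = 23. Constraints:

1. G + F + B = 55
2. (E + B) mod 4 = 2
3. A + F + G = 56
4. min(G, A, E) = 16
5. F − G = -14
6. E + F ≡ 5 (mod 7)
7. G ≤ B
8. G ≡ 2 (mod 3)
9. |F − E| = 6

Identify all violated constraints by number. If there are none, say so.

1. G + F + B = 23 + 10 + 22 = 55 — holds.
2. E + B = 38; 38 mod 4 = 2 — holds.
3. A + F + G = 23 + 10 + 23 = 56 — holds.
4. min(23, 23, 16) = 16 — holds.
5. F − G = 10 − 23 = -13, not -14 — fails.
6. E + F = 26; 26 mod 7 = 5 — holds.
7. G = 23, B = 22; 23 > 22 (want ≤) — fails.
8. 23 mod 3 = 2 — holds.
9. |10 − 16| = 6 — holds.

Constraints 5 and 7 do not hold.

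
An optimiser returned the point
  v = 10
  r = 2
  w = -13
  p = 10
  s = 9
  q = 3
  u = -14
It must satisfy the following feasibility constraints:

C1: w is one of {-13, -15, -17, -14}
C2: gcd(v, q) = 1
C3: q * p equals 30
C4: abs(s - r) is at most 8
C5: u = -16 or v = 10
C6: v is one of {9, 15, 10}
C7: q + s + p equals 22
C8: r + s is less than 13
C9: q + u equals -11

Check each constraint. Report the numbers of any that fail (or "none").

C1: w = -13 is in {-13, -15, -17, -14} — OK.
C2: gcd(10, 3) = 1 — OK.
C3: q * p = 3 * 10 = 30 — OK.
C4: abs(9 - 2) = 7; 7 ≤ 8 — OK.
C5: u = -14 ≠ -16, but v = 10 = 10 (second disjunct) — OK.
C6: v = 10 is in {9, 15, 10} — OK.
C7: q + s + p = 3 + 9 + 10 = 22 — OK.
C8: r + s = 2 + 9 = 11; 11 < 13 — OK.
C9: q + u = 3 + (-14) = -11 — OK.

All constraints are satisfied.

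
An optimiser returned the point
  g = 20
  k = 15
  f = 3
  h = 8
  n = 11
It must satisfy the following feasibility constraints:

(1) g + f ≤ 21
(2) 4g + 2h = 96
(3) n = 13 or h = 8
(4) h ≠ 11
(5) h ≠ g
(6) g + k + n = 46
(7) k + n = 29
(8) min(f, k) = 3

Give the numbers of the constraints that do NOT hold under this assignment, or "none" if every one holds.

(1) g + f = 20 + 3 = 23; 23 > 21, bound 21 not met  fails
(2) 4g + 2h = 4(20) + 2(8) = 96  holds
(3) n = 11 ≠ 13, but h = 8 = 8 (second disjunct)  holds
(4) h = 8, and 8 ≠ 11  holds
(5) h = 8, g = 20; distinct  holds
(6) g + k + n = 20 + 15 + 11 = 46  holds
(7) k + n = 15 + 11 = 26, not 29  fails
(8) min(3, 15) = 3  holds

The assignment fails constraints 1 and 7.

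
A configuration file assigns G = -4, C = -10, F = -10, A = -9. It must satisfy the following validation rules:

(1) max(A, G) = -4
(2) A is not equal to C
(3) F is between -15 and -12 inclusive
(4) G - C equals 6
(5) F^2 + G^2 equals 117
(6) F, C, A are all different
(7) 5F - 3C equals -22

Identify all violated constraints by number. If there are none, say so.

(1) max(-9, -4) = -4 — satisfied.
(2) A = -9, C = -10; distinct — satisfied.
(3) F = -10 is outside [-15, -12] — violated.
(4) G - C = -4 - (-10) = 6 — satisfied.
(5) F^2 + G^2 = (-10)^2 + (-4)^2 = 100 + 16 = 116, not 117 — violated.
(6) F = C = -10, not all different — violated.
(7) 5F - 3C = 5(-10) - 3(-10) = -20, not -22 — violated.

Constraints 3, 5, 6, 7 do not hold.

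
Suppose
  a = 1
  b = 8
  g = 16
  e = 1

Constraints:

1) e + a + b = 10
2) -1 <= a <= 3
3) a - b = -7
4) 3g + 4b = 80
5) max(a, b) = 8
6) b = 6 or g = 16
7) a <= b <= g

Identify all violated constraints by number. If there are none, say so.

The assignment satisfies every constraint.

1) e + a + b = 1 + 1 + 8 = 10  ✓
2) a = 1 lies in [-1, 3]  ✓
3) a - b = 1 - 8 = -7  ✓
4) 3g + 4b = 3(16) + 4(8) = 80  ✓
5) max(1, 8) = 8  ✓
6) b = 8 ≠ 6, but g = 16 = 16 (second disjunct)  ✓
7) values 1 <= 8 <= 16  ✓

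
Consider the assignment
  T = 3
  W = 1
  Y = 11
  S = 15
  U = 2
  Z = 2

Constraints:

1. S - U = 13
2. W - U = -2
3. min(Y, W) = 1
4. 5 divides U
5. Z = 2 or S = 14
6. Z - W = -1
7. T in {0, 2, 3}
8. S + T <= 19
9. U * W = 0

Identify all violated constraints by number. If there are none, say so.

The assignment fails constraints 2, 4, 6, and 9.

1. S - U = 15 - 2 = 13 — holds.
2. W - U = 1 - 2 = -1, not -2 — does not hold.
3. min(11, 1) = 1 — holds.
4. 2 = 5*0 + 2, so 5 does not divide 2 — does not hold.
5. Z = 2 = 2 (first disjunct) — holds.
6. Z - W = 2 - 1 = 1, not -1 — does not hold.
7. T = 3 is in {0, 2, 3} — holds.
8. S + T = 15 + 3 = 18; 18 ≤ 19 — holds.
9. U * W = 2 * 1 = 2, not 0 — does not hold.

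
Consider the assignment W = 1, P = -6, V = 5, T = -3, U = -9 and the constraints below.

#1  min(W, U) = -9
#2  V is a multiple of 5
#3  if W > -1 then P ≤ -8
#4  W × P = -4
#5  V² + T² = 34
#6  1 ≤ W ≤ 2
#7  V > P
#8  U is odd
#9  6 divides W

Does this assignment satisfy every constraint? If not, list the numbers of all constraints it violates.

Constraints 3, 4, and 9 do not hold.

#1 min(1, -9) = -9 — satisfied.
#2 5 / 5 = 1, so 5 divides 5 — satisfied.
#3 W = 1 > -1, so we need P ≤ -8; but P = -6 > -8 — violated.
#4 W × P = 1 × (-6) = -6, not -4 — violated.
#5 V² + T² = 5² + (-3)² = 25 + 9 = 34 — satisfied.
#6 W = 1 lies in [1, 2] — satisfied.
#7 V = 5, P = -6; 5 > -6 — satisfied.
#8 U = -9 is odd — satisfied.
#9 1 = 6×0 + 1, so 6 does not divide 1 — violated.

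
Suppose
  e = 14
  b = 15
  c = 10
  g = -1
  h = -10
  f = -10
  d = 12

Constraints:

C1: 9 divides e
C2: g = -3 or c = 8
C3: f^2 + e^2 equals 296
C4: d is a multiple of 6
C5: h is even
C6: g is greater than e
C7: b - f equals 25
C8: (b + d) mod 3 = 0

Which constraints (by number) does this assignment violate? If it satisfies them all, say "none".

No — constraints 1, 2, and 6 are not satisfied.

C1: 14 = 9*1 + 5, so 9 does not divide 14 — fails.
C2: g = -1 ≠ -3 and c = 10 ≠ 8; both disjuncts false — fails.
C3: f^2 + e^2 = (-10)^2 + 14^2 = 100 + 196 = 296 — holds.
C4: 12 / 6 = 2, so 6 divides 12 — holds.
C5: h = -10 is even — holds.
C6: g = -1, e = 14; -1 ≤ 14 (want >) — fails.
C7: b - f = 15 - (-10) = 25 — holds.
C8: b + d = 27; 27 mod 3 = 0 — holds.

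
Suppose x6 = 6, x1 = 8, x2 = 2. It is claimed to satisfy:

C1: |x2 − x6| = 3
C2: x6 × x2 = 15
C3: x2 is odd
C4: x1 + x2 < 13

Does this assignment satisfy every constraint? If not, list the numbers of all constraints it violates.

Constraints 1, 2, and 3 are violated.

C1: |2 − 6| = 4, not 3  ✘
C2: x6 × x2 = 6 × 2 = 12, not 15  ✘
C3: x2 = 2 is even  ✘
C4: x1 + x2 = 8 + 2 = 10; 10 < 13  ✔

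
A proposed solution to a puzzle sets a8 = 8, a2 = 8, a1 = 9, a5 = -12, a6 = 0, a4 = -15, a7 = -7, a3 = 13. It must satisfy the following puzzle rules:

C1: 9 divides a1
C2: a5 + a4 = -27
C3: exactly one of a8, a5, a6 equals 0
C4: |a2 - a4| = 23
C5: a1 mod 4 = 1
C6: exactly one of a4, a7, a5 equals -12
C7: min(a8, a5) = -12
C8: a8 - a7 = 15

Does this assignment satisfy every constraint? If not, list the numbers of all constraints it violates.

C1: 9 / 9 = 1, so 9 divides 9 — holds.
C2: a5 + a4 = -12 + (-15) = -27 — holds.
C3: a8=8, a5=-12, a6=0; 1 of them equals 0 — holds.
C4: |8 - (-15)| = 23 — holds.
C5: 9 mod 4 = 1 — holds.
C6: a4=-15, a7=-7, a5=-12; 1 of them equals -12 — holds.
C7: min(8, -12) = -12 — holds.
C8: a8 - a7 = 8 - (-7) = 15 — holds.

Yes — all constraints hold.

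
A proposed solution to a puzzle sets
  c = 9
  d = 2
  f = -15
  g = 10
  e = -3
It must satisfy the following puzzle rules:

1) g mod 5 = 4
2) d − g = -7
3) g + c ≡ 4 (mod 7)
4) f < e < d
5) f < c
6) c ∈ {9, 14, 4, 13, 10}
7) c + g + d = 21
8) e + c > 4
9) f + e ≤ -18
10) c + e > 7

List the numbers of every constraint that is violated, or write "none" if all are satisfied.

1) 10 mod 5 = 0, not 4  false
2) d − g = 2 − 10 = -8, not -7  false
3) g + c = 19; 19 mod 7 = 5, not 4  false
4) values -15 < -3 < 2  true
5) f = -15, c = 9; -15 < 9  true
6) c = 9 is in {9, 14, 4, 13, 10}  true
7) c + g + d = 9 + 10 + 2 = 21  true
8) e + c = -3 + 9 = 6; 6 > 4  true
9) f + e = -15 + (-3) = -18; -18 ≤ -18  true
10) c + e = 9 + (-3) = 6; 6 ≤ 7, bound 7 not met  false

Constraints 1, 2, 3, and 10 are violated.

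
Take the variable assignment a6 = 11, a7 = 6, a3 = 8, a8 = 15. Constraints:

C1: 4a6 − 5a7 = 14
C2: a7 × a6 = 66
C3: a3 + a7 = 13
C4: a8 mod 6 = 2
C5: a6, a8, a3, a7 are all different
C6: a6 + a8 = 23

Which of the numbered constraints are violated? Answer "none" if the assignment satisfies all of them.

C1: 4a6 − 5a7 = 4(11) − 5(6) = 14  OK
C2: a7 × a6 = 6 × 11 = 66  OK
C3: a3 + a7 = 8 + 6 = 14, not 13  FAIL
C4: 15 mod 6 = 3, not 2  FAIL
C5: values 11, 15, 8, 6 are pairwise distinct  OK
C6: a6 + a8 = 11 + 15 = 26, not 23  FAIL

The assignment fails constraints 3, 4, 6.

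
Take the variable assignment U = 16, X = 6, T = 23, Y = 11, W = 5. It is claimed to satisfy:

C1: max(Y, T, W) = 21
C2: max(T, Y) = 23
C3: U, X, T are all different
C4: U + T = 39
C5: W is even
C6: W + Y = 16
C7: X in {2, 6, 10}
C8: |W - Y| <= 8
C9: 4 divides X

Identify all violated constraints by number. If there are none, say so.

C1: max(11, 23, 5) = 23, not 21 — violated.
C2: max(23, 11) = 23 — satisfied.
C3: values 16, 6, 23 are pairwise distinct — satisfied.
C4: U + T = 16 + 23 = 39 — satisfied.
C5: W = 5 is odd — violated.
C6: W + Y = 5 + 11 = 16 — satisfied.
C7: X = 6 is in {2, 6, 10} — satisfied.
C8: |5 - 11| = 6; 6 ≤ 8 — satisfied.
C9: 6 = 4*1 + 2, so 4 does not divide 6 — violated.

The assignment fails constraints 1, 5, and 9.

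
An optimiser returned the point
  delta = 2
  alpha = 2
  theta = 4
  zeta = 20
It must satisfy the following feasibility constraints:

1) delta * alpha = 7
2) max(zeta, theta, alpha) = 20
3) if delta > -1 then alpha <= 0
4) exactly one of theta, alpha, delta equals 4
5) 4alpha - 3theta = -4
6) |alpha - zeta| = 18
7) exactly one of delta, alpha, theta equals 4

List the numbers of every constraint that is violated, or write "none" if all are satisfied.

Constraints 1 and 3 are violated.

1) delta * alpha = 2 * 2 = 4, not 7  ✘
2) max(20, 4, 2) = 20  ✔
3) delta = 2 > -1, so we need alpha ≤ 0; but alpha = 2 > 0  ✘
4) theta=4, alpha=2, delta=2; 1 of them equals 4  ✔
5) 4alpha - 3theta = 4(2) - 3(4) = -4  ✔
6) |2 - 20| = 18  ✔
7) delta=2, alpha=2, theta=4; 1 of them equals 4  ✔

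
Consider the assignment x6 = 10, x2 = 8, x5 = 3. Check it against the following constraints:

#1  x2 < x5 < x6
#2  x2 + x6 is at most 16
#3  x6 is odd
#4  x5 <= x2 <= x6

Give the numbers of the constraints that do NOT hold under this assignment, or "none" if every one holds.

No — constraints 1, 2, 3 are not satisfied.

#1 values 8, 3, 10; x2 = 8 is not < x5 = 3  FAIL
#2 x2 + x6 = 8 + 10 = 18; 18 > 16, bound 16 not met  FAIL
#3 x6 = 10 is even  FAIL
#4 values 3 <= 8 <= 10  OK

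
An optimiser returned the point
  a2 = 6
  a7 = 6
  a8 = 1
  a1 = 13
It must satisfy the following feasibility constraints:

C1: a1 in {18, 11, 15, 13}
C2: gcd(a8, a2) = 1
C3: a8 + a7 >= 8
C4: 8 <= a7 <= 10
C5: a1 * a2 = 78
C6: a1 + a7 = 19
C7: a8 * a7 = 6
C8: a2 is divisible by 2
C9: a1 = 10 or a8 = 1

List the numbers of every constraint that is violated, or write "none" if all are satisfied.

C1: a1 = 13 is in {18, 11, 15, 13}  ✔
C2: gcd(1, 6) = 1  ✔
C3: a8 + a7 = 1 + 6 = 7; 7 < 8, bound 8 not met  ✘
C4: a7 = 6 is outside [8, 10]  ✘
C5: a1 * a2 = 13 * 6 = 78  ✔
C6: a1 + a7 = 13 + 6 = 19  ✔
C7: a8 * a7 = 1 * 6 = 6  ✔
C8: 6 / 2 = 3, so 2 divides 6  ✔
C9: a1 = 13 ≠ 10, but a8 = 1 = 1 (second disjunct)  ✔

No — constraints 3 and 4 are not satisfied.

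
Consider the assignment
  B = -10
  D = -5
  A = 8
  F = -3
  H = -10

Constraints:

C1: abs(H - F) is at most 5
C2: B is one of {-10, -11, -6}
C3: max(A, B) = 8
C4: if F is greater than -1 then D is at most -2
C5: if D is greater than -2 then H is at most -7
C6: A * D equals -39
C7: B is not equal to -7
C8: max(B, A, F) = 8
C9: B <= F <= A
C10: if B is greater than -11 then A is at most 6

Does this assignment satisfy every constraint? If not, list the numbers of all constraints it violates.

Constraints 1, 6, and 10 do not hold.

C1: abs(-10 - (-3)) = 7; 7 > 5, exceeds bound 5  FAIL
C2: B = -10 is in {-10, -11, -6}  OK
C3: max(8, -10) = 8  OK
C4: F = -3, not > -1; antecedent false, conditional vacuously true  OK
C5: D = -5, not > -2; antecedent false, conditional vacuously true  OK
C6: A * D = 8 * (-5) = -40, not -39  FAIL
C7: B = -10, and -10 ≠ -7  OK
C8: max(-10, 8, -3) = 8  OK
C9: values -10 <= -3 <= 8  OK
C10: B = -10 > -11, so we need A ≤ 6; but A = 8 > 6  FAIL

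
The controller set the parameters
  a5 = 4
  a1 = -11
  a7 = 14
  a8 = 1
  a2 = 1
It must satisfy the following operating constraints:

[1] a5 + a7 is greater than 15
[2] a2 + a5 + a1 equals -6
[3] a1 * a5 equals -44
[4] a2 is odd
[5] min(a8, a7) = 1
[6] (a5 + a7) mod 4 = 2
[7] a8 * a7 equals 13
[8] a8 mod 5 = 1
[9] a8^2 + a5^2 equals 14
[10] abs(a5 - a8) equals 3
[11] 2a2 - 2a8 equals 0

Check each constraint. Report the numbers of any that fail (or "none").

Constraints 7 and 9 are violated.

[1] a5 + a7 = 4 + 14 = 18; 18 > 15 — holds.
[2] a2 + a5 + a1 = 1 + 4 + (-11) = -6 — holds.
[3] a1 * a5 = -11 * 4 = -44 — holds.
[4] a2 = 1 is odd — holds.
[5] min(1, 14) = 1 — holds.
[6] a5 + a7 = 18; 18 mod 4 = 2 — holds.
[7] a8 * a7 = 1 * 14 = 14, not 13 — fails.
[8] 1 mod 5 = 1 — holds.
[9] a8^2 + a5^2 = 1^2 + 4^2 = 1 + 16 = 17, not 14 — fails.
[10] abs(4 - 1) = 3 — holds.
[11] 2a2 - 2a8 = 2(1) - 2(1) = 0 — holds.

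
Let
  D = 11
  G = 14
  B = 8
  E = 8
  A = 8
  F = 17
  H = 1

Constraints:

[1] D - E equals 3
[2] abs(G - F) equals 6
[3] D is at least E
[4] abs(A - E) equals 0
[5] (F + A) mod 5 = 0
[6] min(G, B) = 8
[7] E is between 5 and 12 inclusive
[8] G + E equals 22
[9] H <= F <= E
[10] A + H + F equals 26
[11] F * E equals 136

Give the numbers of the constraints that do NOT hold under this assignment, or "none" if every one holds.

The assignment fails constraints 2 and 9.

[1] D - E = 11 - 8 = 3 — satisfied.
[2] abs(14 - 17) = 3, not 6 — violated.
[3] D = 11, E = 8; 11 ≥ 8 — satisfied.
[4] abs(8 - 8) = 0 — satisfied.
[5] F + A = 25; 25 mod 5 = 0 — satisfied.
[6] min(14, 8) = 8 — satisfied.
[7] E = 8 lies in [5, 12] — satisfied.
[8] G + E = 14 + 8 = 22 — satisfied.
[9] values 1, 17, 8; F = 17 is not <= E = 8 — violated.
[10] A + H + F = 8 + 1 + 17 = 26 — satisfied.
[11] F * E = 17 * 8 = 136 — satisfied.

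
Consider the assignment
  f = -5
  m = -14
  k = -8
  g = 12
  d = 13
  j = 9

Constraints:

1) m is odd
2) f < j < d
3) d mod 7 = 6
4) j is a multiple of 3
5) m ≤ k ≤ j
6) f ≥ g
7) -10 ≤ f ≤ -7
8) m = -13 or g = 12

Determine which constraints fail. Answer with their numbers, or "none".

1) m = -14 is even  fails
2) values -5 < 9 < 13  holds
3) 13 mod 7 = 6  holds
4) 9 / 3 = 3, so 3 divides 9  holds
5) values -14 ≤ -8 ≤ 9  holds
6) f = -5, g = 12; -5 < 12 (want ≥)  fails
7) f = -5 is outside [-10, -7]  fails
8) m = -14 ≠ -13, but g = 12 = 12 (second disjunct)  holds

No — constraints 1, 6, 7 are not satisfied.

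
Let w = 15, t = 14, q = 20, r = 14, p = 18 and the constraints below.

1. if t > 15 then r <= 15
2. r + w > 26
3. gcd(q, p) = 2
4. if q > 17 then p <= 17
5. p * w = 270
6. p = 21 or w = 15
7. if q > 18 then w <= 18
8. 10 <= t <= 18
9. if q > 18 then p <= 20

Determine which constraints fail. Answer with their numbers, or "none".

1. t = 14, not > 15; antecedent false, conditional vacuously true  yes
2. r + w = 14 + 15 = 29; 29 > 26  yes
3. gcd(20, 18) = 2  yes
4. q = 20 > 17, so we need p ≤ 17; but p = 18 > 17  no
5. p * w = 18 * 15 = 270  yes
6. p = 18 ≠ 21, but w = 15 = 15 (second disjunct)  yes
7. q = 20 > 18, so we need w ≤ 18; w = 15 ≤ 18  yes
8. t = 14 lies in [10, 18]  yes
9. q = 20 > 18, so we need p ≤ 20; p = 18 ≤ 20  yes

Constraint 4 is violated.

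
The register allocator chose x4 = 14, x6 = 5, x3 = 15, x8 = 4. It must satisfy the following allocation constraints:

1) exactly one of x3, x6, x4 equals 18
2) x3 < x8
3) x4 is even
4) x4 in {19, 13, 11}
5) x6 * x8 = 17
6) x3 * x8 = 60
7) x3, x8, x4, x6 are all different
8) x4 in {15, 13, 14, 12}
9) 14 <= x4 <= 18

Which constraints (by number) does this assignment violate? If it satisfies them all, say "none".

1) x3=15, x6=5, x4=14; 0 of them equal 18, not exactly one  ✘
2) x3 = 15, x8 = 4; 15 ≥ 4 (want <)  ✘
3) x4 = 14 is even  ✔
4) x4 = 14 is not in {19, 13, 11}  ✘
5) x6 * x8 = 5 * 4 = 20, not 17  ✘
6) x3 * x8 = 15 * 4 = 60  ✔
7) values 15, 4, 14, 5 are pairwise distinct  ✔
8) x4 = 14 is in {15, 13, 14, 12}  ✔
9) x4 = 14 lies in [14, 18]  ✔

Constraints 1, 2, 4, and 5 are violated.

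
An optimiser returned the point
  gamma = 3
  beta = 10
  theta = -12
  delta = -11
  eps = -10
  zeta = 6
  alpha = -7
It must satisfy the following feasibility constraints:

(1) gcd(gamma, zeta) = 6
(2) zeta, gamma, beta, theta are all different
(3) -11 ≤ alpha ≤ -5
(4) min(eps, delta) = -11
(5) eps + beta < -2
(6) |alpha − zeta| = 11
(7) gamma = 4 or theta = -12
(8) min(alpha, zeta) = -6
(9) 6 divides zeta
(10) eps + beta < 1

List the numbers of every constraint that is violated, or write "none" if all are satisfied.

The assignment fails constraints 1, 5, 6, 8.

(1) gcd(3, 6) = 3, not 6  fails
(2) values 6, 3, 10, -12 are pairwise distinct  holds
(3) alpha = -7 lies in [-11, -5]  holds
(4) min(-10, -11) = -11  holds
(5) eps + beta = -10 + 10 = 0; 0 ≥ -2, bound -2 not met  fails
(6) |-7 − 6| = 13, not 11  fails
(7) gamma = 3 ≠ 4, but theta = -12 = -12 (second disjunct)  holds
(8) min(-7, 6) = -7, not -6  fails
(9) 6 / 6 = 1, so 6 divides 6  holds
(10) eps + beta = -10 + 10 = 0; 0 < 1  holds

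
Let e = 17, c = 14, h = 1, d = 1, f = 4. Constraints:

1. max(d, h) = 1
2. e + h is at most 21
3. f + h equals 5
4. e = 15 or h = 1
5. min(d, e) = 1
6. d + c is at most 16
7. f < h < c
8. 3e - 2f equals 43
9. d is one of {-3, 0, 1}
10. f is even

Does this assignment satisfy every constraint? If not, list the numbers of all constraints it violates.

1. max(1, 1) = 1 — holds.
2. e + h = 17 + 1 = 18; 18 ≤ 21 — holds.
3. f + h = 4 + 1 = 5 — holds.
4. e = 17 ≠ 15, but h = 1 = 1 (second disjunct) — holds.
5. min(1, 17) = 1 — holds.
6. d + c = 1 + 14 = 15; 15 ≤ 16 — holds.
7. values 4, 1, 14; f = 4 is not < h = 1 — fails.
8. 3e - 2f = 3(17) - 2(4) = 43 — holds.
9. d = 1 is in {-3, 0, 1} — holds.
10. f = 4 is even — holds.

Constraint 7 is violated.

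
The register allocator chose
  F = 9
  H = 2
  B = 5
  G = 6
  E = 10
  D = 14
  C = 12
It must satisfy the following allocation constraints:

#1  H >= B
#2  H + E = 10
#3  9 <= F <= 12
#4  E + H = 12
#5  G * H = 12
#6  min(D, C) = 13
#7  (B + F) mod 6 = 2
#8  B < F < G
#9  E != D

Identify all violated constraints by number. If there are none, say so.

#1 H = 2, B = 5; 2 < 5 (want ≥)  false
#2 H + E = 2 + 10 = 12, not 10  false
#3 F = 9 lies in [9, 12]  true
#4 E + H = 10 + 2 = 12  true
#5 G * H = 6 * 2 = 12  true
#6 min(14, 12) = 12, not 13  false
#7 B + F = 14; 14 mod 6 = 2  true
#8 values 5, 9, 6; F = 9 is not < G = 6  false
#9 E = 10, D = 14; distinct  true

Violated: 1, 2, 6, and 8.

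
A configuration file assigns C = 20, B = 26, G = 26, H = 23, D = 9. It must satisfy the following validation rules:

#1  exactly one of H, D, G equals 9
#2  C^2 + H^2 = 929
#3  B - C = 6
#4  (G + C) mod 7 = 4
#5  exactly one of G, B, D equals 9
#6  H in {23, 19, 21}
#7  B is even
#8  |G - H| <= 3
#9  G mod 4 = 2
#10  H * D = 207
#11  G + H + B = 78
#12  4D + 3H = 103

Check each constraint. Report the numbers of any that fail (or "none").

#1 H=23, D=9, G=26; 1 of them equals 9 — OK.
#2 C^2 + H^2 = 20^2 + 23^2 = 400 + 529 = 929 — OK.
#3 B - C = 26 - 20 = 6 — OK.
#4 G + C = 46; 46 mod 7 = 4 — OK.
#5 G=26, B=26, D=9; 1 of them equals 9 — OK.
#6 H = 23 is in {23, 19, 21} — OK.
#7 B = 26 is even — OK.
#8 |26 - 23| = 3; 3 ≤ 3 — OK.
#9 26 mod 4 = 2 — OK.
#10 H * D = 23 * 9 = 207 — OK.
#11 G + H + B = 26 + 23 + 26 = 75, not 78 — violated.
#12 4D + 3H = 4(9) + 3(23) = 105, not 103 — violated.

Violated: 11, 12.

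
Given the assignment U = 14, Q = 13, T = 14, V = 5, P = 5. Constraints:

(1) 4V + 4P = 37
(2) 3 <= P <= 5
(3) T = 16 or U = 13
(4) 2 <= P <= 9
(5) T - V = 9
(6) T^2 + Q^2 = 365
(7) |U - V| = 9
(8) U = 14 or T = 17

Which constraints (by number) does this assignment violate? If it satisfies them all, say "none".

Violated: 1 and 3.

(1) 4V + 4P = 4(5) + 4(5) = 40, not 37 — violated.
(2) P = 5 lies in [3, 5] — OK.
(3) T = 14 ≠ 16 and U = 14 ≠ 13; both disjuncts false — violated.
(4) P = 5 lies in [2, 9] — OK.
(5) T - V = 14 - 5 = 9 — OK.
(6) T^2 + Q^2 = 14^2 + 13^2 = 196 + 169 = 365 — OK.
(7) |14 - 5| = 9 — OK.
(8) U = 14 = 14 (first disjunct) — OK.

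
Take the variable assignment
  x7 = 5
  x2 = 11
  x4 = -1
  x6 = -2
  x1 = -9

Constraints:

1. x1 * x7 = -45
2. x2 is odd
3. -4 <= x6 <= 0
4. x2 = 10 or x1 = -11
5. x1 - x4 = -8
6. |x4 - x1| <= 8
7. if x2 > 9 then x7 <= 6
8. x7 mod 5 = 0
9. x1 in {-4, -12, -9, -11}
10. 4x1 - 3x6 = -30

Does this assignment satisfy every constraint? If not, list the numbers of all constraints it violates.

Constraint 4 is violated.

1. x1 * x7 = -9 * 5 = -45  true
2. x2 = 11 is odd  true
3. x6 = -2 lies in [-4, 0]  true
4. x2 = 11 ≠ 10 and x1 = -9 ≠ -11; both disjuncts false  false
5. x1 - x4 = -9 - (-1) = -8  true
6. |-1 - (-9)| = 8; 8 ≤ 8  true
7. x2 = 11 > 9, so we need x7 ≤ 6; x7 = 5 ≤ 6  true
8. 5 mod 5 = 0  true
9. x1 = -9 is in {-4, -12, -9, -11}  true
10. 4x1 - 3x6 = 4(-9) - 3(-2) = -30  true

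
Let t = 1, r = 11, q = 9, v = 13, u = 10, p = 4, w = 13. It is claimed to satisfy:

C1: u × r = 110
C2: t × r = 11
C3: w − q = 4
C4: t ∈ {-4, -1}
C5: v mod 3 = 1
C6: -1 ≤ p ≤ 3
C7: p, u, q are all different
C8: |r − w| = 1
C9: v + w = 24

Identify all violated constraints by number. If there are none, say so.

Constraints 4, 6, 8, 9 do not hold.

C1: u × r = 10 × 11 = 110 — satisfied.
C2: t × r = 1 × 11 = 11 — satisfied.
C3: w − q = 13 − 9 = 4 — satisfied.
C4: t = 1 is not in {-4, -1} — violated.
C5: 13 mod 3 = 1 — satisfied.
C6: p = 4 is outside [-1, 3] — violated.
C7: values 4, 10, 9 are pairwise distinct — satisfied.
C8: |11 − 13| = 2, not 1 — violated.
C9: v + w = 13 + 13 = 26, not 24 — violated.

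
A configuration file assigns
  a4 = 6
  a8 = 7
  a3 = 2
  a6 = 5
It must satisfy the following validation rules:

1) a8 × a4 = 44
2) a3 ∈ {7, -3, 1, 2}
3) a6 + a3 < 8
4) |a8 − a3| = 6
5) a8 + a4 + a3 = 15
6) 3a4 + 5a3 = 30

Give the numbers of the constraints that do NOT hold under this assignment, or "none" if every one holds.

1) a8 × a4 = 7 × 6 = 42, not 44  no
2) a3 = 2 is in {7, -3, 1, 2}  yes
3) a6 + a3 = 5 + 2 = 7; 7 < 8  yes
4) |7 − 2| = 5, not 6  no
5) a8 + a4 + a3 = 7 + 6 + 2 = 15  yes
6) 3a4 + 5a3 = 3(6) + 5(2) = 28, not 30  no

The assignment fails constraints 1, 4, and 6.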